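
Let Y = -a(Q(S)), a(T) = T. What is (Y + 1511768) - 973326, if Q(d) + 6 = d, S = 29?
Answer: 538419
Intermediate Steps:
Q(d) = -6 + d
Y = -23 (Y = -(-6 + 29) = -1*23 = -23)
(Y + 1511768) - 973326 = (-23 + 1511768) - 973326 = 1511745 - 973326 = 538419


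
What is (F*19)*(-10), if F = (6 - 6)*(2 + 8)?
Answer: 0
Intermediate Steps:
F = 0 (F = 0*10 = 0)
(F*19)*(-10) = (0*19)*(-10) = 0*(-10) = 0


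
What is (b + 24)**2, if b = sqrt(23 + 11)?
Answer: (24 + sqrt(34))**2 ≈ 889.89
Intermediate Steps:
b = sqrt(34) ≈ 5.8309
(b + 24)**2 = (sqrt(34) + 24)**2 = (24 + sqrt(34))**2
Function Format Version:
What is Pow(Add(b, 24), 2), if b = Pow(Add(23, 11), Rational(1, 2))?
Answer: Pow(Add(24, Pow(34, Rational(1, 2))), 2) ≈ 889.89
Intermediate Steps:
b = Pow(34, Rational(1, 2)) ≈ 5.8309
Pow(Add(b, 24), 2) = Pow(Add(Pow(34, Rational(1, 2)), 24), 2) = Pow(Add(24, Pow(34, Rational(1, 2))), 2)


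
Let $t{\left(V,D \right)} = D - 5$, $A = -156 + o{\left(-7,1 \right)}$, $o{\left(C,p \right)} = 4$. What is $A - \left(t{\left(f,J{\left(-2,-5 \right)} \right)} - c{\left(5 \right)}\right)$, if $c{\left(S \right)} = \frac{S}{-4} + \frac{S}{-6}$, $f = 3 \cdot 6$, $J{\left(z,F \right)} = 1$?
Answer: $- \frac{1801}{12} \approx -150.08$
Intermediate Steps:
$f = 18$
$c{\left(S \right)} = - \frac{5 S}{12}$ ($c{\left(S \right)} = S \left(- \frac{1}{4}\right) + S \left(- \frac{1}{6}\right) = - \frac{S}{4} - \frac{S}{6} = - \frac{5 S}{12}$)
$A = -152$ ($A = -156 + 4 = -152$)
$t{\left(V,D \right)} = -5 + D$
$A - \left(t{\left(f,J{\left(-2,-5 \right)} \right)} - c{\left(5 \right)}\right) = -152 - \left(\left(-5 + 1\right) - \left(- \frac{5}{12}\right) 5\right) = -152 - \left(-4 - - \frac{25}{12}\right) = -152 - \left(-4 + \frac{25}{12}\right) = -152 - - \frac{23}{12} = -152 + \frac{23}{12} = - \frac{1801}{12}$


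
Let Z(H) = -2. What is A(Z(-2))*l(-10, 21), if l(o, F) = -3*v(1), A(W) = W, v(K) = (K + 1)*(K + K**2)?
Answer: 24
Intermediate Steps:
v(K) = (1 + K)*(K + K**2)
l(o, F) = -12 (l(o, F) = -3*(1 + 1**2 + 2*1) = -3*(1 + 1 + 2) = -3*4 = -12)
A(Z(-2))*l(-10, 21) = -2*(-12) = 24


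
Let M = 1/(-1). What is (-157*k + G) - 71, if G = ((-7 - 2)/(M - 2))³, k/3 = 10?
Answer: -4754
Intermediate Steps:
M = -1
k = 30 (k = 3*10 = 30)
G = 27 (G = ((-7 - 2)/(-1 - 2))³ = (-9/(-3))³ = (-9*(-⅓))³ = 3³ = 27)
(-157*k + G) - 71 = (-157*30 + 27) - 71 = (-4710 + 27) - 71 = -4683 - 71 = -4754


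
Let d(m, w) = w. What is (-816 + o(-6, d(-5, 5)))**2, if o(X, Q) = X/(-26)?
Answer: 112466025/169 ≈ 6.6548e+5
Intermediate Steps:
o(X, Q) = -X/26 (o(X, Q) = X*(-1/26) = -X/26)
(-816 + o(-6, d(-5, 5)))**2 = (-816 - 1/26*(-6))**2 = (-816 + 3/13)**2 = (-10605/13)**2 = 112466025/169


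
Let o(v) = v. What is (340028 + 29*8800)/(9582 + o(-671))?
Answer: 8884/133 ≈ 66.797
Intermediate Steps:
(340028 + 29*8800)/(9582 + o(-671)) = (340028 + 29*8800)/(9582 - 671) = (340028 + 255200)/8911 = 595228*(1/8911) = 8884/133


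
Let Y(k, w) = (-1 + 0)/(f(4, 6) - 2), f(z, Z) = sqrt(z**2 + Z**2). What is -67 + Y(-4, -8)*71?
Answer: -1679/24 - 71*sqrt(13)/24 ≈ -80.625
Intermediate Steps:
f(z, Z) = sqrt(Z**2 + z**2)
Y(k, w) = -1/(-2 + 2*sqrt(13)) (Y(k, w) = (-1 + 0)/(sqrt(6**2 + 4**2) - 2) = -1/(sqrt(36 + 16) - 2) = -1/(sqrt(52) - 2) = -1/(2*sqrt(13) - 2) = -1/(-2 + 2*sqrt(13)))
-67 + Y(-4, -8)*71 = -67 + (-1/24 - sqrt(13)/24)*71 = -67 + (-71/24 - 71*sqrt(13)/24) = -1679/24 - 71*sqrt(13)/24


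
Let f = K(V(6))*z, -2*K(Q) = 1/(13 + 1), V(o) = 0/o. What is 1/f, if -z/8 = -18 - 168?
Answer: -7/372 ≈ -0.018817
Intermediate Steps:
z = 1488 (z = -8*(-18 - 168) = -8*(-186) = 1488)
V(o) = 0
K(Q) = -1/28 (K(Q) = -1/(2*(13 + 1)) = -1/2/14 = -1/2*1/14 = -1/28)
f = -372/7 (f = -1/28*1488 = -372/7 ≈ -53.143)
1/f = 1/(-372/7) = -7/372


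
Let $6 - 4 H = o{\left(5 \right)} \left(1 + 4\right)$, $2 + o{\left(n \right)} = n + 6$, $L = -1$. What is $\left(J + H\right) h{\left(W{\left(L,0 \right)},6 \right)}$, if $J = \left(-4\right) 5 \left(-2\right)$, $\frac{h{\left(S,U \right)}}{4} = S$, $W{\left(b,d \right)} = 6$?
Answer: $726$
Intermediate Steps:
$o{\left(n \right)} = 4 + n$ ($o{\left(n \right)} = -2 + \left(n + 6\right) = -2 + \left(6 + n\right) = 4 + n$)
$h{\left(S,U \right)} = 4 S$
$J = 40$ ($J = \left(-20\right) \left(-2\right) = 40$)
$H = - \frac{39}{4}$ ($H = \frac{3}{2} - \frac{\left(4 + 5\right) \left(1 + 4\right)}{4} = \frac{3}{2} - \frac{9 \cdot 5}{4} = \frac{3}{2} - \frac{45}{4} = - \frac{39}{4} \approx -9.75$)
$\left(J + H\right) h{\left(W{\left(L,0 \right)},6 \right)} = \left(40 - \frac{39}{4}\right) 4 \cdot 6 = \frac{121}{4} \cdot 24 = 726$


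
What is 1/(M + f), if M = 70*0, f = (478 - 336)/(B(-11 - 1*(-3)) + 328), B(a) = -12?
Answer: 158/71 ≈ 2.2254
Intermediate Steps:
f = 71/158 (f = (478 - 336)/(-12 + 328) = 142/316 = 142*(1/316) = 71/158 ≈ 0.44937)
M = 0
1/(M + f) = 1/(0 + 71/158) = 1/(71/158) = 158/71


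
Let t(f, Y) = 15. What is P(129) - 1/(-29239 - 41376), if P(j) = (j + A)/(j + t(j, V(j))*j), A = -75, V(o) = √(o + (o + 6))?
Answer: 635879/24291560 ≈ 0.026177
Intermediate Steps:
V(o) = √(6 + 2*o) (V(o) = √(o + (6 + o)) = √(6 + 2*o))
P(j) = (-75 + j)/(16*j) (P(j) = (j - 75)/(j + 15*j) = (-75 + j)/((16*j)) = (-75 + j)*(1/(16*j)) = (-75 + j)/(16*j))
P(129) - 1/(-29239 - 41376) = (1/16)*(-75 + 129)/129 - 1/(-29239 - 41376) = (1/16)*(1/129)*54 - 1/(-70615) = 9/344 - 1*(-1/70615) = 9/344 + 1/70615 = 635879/24291560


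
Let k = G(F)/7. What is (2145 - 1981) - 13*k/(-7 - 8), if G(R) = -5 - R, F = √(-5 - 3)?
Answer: 3431/21 - 26*I*√2/105 ≈ 163.38 - 0.35019*I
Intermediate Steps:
F = 2*I*√2 (F = √(-8) = 2*I*√2 ≈ 2.8284*I)
k = -5/7 - 2*I*√2/7 (k = (-5 - 2*I*√2)/7 = (-5 - 2*I*√2)*(⅐) = -5/7 - 2*I*√2/7 ≈ -0.71429 - 0.40406*I)
(2145 - 1981) - 13*k/(-7 - 8) = (2145 - 1981) - 13*(-5/7 - 2*I*√2/7)/(-7 - 8) = 164 - 13*(-5/7 - 2*I*√2/7)/(-15) = 164 - 13*(-5/7 - 2*I*√2/7)*(-1)/15 = 164 - 13*(1/21 + 2*I*√2/105) = 164 + (-13/21 - 26*I*√2/105) = 3431/21 - 26*I*√2/105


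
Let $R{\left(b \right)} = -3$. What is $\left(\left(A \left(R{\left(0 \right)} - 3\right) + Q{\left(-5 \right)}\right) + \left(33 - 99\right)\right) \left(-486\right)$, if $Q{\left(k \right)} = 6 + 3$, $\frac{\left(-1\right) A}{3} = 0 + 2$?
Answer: $10206$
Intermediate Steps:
$A = -6$ ($A = - 3 \left(0 + 2\right) = \left(-3\right) 2 = -6$)
$Q{\left(k \right)} = 9$
$\left(\left(A \left(R{\left(0 \right)} - 3\right) + Q{\left(-5 \right)}\right) + \left(33 - 99\right)\right) \left(-486\right) = \left(\left(- 6 \left(-3 - 3\right) + 9\right) + \left(33 - 99\right)\right) \left(-486\right) = \left(\left(\left(-6\right) \left(-6\right) + 9\right) + \left(33 - 99\right)\right) \left(-486\right) = \left(\left(36 + 9\right) - 66\right) \left(-486\right) = \left(45 - 66\right) \left(-486\right) = \left(-21\right) \left(-486\right) = 10206$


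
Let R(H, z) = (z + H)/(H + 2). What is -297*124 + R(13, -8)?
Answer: -110483/3 ≈ -36828.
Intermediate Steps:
R(H, z) = (H + z)/(2 + H)
-297*124 + R(13, -8) = -297*124 + (13 - 8)/(2 + 13) = -36828 + 5/15 = -36828 + (1/15)*5 = -36828 + 1/3 = -110483/3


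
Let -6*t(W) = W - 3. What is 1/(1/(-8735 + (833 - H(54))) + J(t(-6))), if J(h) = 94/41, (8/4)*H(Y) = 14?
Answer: 324269/743405 ≈ 0.43619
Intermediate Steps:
H(Y) = 7 (H(Y) = (1/2)*14 = 7)
t(W) = 1/2 - W/6 (t(W) = -(W - 3)/6 = -(-3 + W)/6 = 1/2 - W/6)
J(h) = 94/41 (J(h) = 94*(1/41) = 94/41)
1/(1/(-8735 + (833 - H(54))) + J(t(-6))) = 1/(1/(-8735 + (833 - 1*7)) + 94/41) = 1/(1/(-8735 + (833 - 7)) + 94/41) = 1/(1/(-8735 + 826) + 94/41) = 1/(1/(-7909) + 94/41) = 1/(-1/7909 + 94/41) = 1/(743405/324269) = 324269/743405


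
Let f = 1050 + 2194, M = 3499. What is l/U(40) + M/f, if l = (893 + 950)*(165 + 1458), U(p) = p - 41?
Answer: -9703413617/3244 ≈ -2.9912e+6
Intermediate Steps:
U(p) = -41 + p
f = 3244
l = 2991189 (l = 1843*1623 = 2991189)
l/U(40) + M/f = 2991189/(-41 + 40) + 3499/3244 = 2991189/(-1) + 3499*(1/3244) = 2991189*(-1) + 3499/3244 = -2991189 + 3499/3244 = -9703413617/3244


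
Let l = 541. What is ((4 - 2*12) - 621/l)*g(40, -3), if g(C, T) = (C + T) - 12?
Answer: -286025/541 ≈ -528.70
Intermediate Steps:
g(C, T) = -12 + C + T
((4 - 2*12) - 621/l)*g(40, -3) = ((4 - 2*12) - 621/541)*(-12 + 40 - 3) = ((4 - 24) - 621*1/541)*25 = (-20 - 621/541)*25 = -11441/541*25 = -286025/541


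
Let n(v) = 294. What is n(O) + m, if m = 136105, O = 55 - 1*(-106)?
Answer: 136399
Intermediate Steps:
O = 161 (O = 55 + 106 = 161)
n(O) + m = 294 + 136105 = 136399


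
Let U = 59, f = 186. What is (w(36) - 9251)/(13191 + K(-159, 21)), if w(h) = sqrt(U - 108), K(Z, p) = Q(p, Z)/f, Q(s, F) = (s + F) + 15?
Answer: -573562/817801 + 434*I/817801 ≈ -0.70135 + 0.00053069*I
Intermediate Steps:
Q(s, F) = 15 + F + s (Q(s, F) = (F + s) + 15 = 15 + F + s)
K(Z, p) = 5/62 + Z/186 + p/186 (K(Z, p) = (15 + Z + p)/186 = (15 + Z + p)*(1/186) = 5/62 + Z/186 + p/186)
w(h) = 7*I (w(h) = sqrt(59 - 108) = sqrt(-49) = 7*I)
(w(36) - 9251)/(13191 + K(-159, 21)) = (7*I - 9251)/(13191 + (5/62 + (1/186)*(-159) + (1/186)*21)) = (-9251 + 7*I)/(13191 + (5/62 - 53/62 + 7/62)) = (-9251 + 7*I)/(13191 - 41/62) = (-9251 + 7*I)/(817801/62) = (-9251 + 7*I)*(62/817801) = -573562/817801 + 434*I/817801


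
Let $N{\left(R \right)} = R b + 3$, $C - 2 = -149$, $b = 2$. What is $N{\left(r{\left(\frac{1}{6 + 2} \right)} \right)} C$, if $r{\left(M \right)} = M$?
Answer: $- \frac{1911}{4} \approx -477.75$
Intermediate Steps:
$C = -147$ ($C = 2 - 149 = -147$)
$N{\left(R \right)} = 3 + 2 R$ ($N{\left(R \right)} = R 2 + 3 = 2 R + 3 = 3 + 2 R$)
$N{\left(r{\left(\frac{1}{6 + 2} \right)} \right)} C = \left(3 + \frac{2}{6 + 2}\right) \left(-147\right) = \left(3 + \frac{2}{8}\right) \left(-147\right) = \left(3 + 2 \cdot \frac{1}{8}\right) \left(-147\right) = \left(3 + \frac{1}{4}\right) \left(-147\right) = \frac{13}{4} \left(-147\right) = - \frac{1911}{4}$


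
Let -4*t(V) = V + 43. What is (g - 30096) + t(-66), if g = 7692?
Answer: -89593/4 ≈ -22398.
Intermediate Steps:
t(V) = -43/4 - V/4 (t(V) = -(V + 43)/4 = -(43 + V)/4 = -43/4 - V/4)
(g - 30096) + t(-66) = (7692 - 30096) + (-43/4 - ¼*(-66)) = -22404 + (-43/4 + 33/2) = -22404 + 23/4 = -89593/4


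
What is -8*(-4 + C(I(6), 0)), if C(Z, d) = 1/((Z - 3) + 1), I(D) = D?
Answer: 30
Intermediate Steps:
C(Z, d) = 1/(-2 + Z) (C(Z, d) = 1/((-3 + Z) + 1) = 1/(-2 + Z))
-8*(-4 + C(I(6), 0)) = -8*(-4 + 1/(-2 + 6)) = -8*(-4 + 1/4) = -8*(-4 + ¼) = -8*(-15/4) = 30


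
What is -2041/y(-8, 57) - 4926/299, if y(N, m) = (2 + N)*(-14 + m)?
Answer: -660649/77142 ≈ -8.5641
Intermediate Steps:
y(N, m) = (-14 + m)*(2 + N)
-2041/y(-8, 57) - 4926/299 = -2041/(-28 - 14*(-8) + 2*57 - 8*57) - 4926/299 = -2041/(-28 + 112 + 114 - 456) - 4926*1/299 = -2041/(-258) - 4926/299 = -2041*(-1/258) - 4926/299 = 2041/258 - 4926/299 = -660649/77142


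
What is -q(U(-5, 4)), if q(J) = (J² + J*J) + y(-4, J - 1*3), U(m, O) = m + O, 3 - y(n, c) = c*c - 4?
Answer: 7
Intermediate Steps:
y(n, c) = 7 - c² (y(n, c) = 3 - (c*c - 4) = 3 - (c² - 4) = 3 - (-4 + c²) = 3 + (4 - c²) = 7 - c²)
U(m, O) = O + m
q(J) = 7 - (-3 + J)² + 2*J² (q(J) = (J² + J*J) + (7 - (J - 1*3)²) = (J² + J²) + (7 - (J - 3)²) = 2*J² + (7 - (-3 + J)²) = 7 - (-3 + J)² + 2*J²)
-q(U(-5, 4)) = -(-2 + (4 - 5)² + 6*(4 - 5)) = -(-2 + (-1)² + 6*(-1)) = -(-2 + 1 - 6) = -1*(-7) = 7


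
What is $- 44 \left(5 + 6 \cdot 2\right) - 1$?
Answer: $-749$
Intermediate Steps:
$- 44 \left(5 + 6 \cdot 2\right) - 1 = - 44 \left(5 + 12\right) - 1 = \left(-44\right) 17 - 1 = -748 - 1 = -749$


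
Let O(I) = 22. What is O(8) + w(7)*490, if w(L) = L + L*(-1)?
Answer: 22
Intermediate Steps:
w(L) = 0 (w(L) = L - L = 0)
O(8) + w(7)*490 = 22 + 0*490 = 22 + 0 = 22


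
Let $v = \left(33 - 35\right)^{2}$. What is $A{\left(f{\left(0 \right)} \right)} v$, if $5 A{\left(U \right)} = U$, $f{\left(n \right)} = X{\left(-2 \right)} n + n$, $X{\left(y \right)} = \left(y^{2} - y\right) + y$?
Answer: $0$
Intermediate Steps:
$X{\left(y \right)} = y^{2}$
$f{\left(n \right)} = 5 n$ ($f{\left(n \right)} = \left(-2\right)^{2} n + n = 4 n + n = 5 n$)
$A{\left(U \right)} = \frac{U}{5}$
$v = 4$ ($v = \left(-2\right)^{2} = 4$)
$A{\left(f{\left(0 \right)} \right)} v = \frac{5 \cdot 0}{5} \cdot 4 = \frac{1}{5} \cdot 0 \cdot 4 = 0 \cdot 4 = 0$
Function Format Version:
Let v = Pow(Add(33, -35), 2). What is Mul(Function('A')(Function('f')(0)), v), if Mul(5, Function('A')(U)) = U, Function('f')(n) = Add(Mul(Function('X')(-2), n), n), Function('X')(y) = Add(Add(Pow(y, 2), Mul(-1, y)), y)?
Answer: 0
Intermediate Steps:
Function('X')(y) = Pow(y, 2)
Function('f')(n) = Mul(5, n) (Function('f')(n) = Add(Mul(Pow(-2, 2), n), n) = Add(Mul(4, n), n) = Mul(5, n))
Function('A')(U) = Mul(Rational(1, 5), U)
v = 4 (v = Pow(-2, 2) = 4)
Mul(Function('A')(Function('f')(0)), v) = Mul(Mul(Rational(1, 5), Mul(5, 0)), 4) = Mul(Mul(Rational(1, 5), 0), 4) = Mul(0, 4) = 0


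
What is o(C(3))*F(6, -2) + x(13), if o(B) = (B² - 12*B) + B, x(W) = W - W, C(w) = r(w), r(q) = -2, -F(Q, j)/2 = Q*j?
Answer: 624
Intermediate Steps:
F(Q, j) = -2*Q*j
C(w) = -2
x(W) = 0
o(B) = B² - 11*B
o(C(3))*F(6, -2) + x(13) = (-2*(-11 - 2))*(-2*6*(-2)) + 0 = -2*(-13)*24 + 0 = 26*24 + 0 = 624 + 0 = 624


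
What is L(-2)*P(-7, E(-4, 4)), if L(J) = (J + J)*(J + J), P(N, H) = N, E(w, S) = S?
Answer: -112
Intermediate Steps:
L(J) = 4*J² (L(J) = (2*J)*(2*J) = 4*J²)
L(-2)*P(-7, E(-4, 4)) = (4*(-2)²)*(-7) = (4*4)*(-7) = 16*(-7) = -112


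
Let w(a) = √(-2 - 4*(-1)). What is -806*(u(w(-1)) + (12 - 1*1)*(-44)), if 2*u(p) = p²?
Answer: 389298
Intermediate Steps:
w(a) = √2 (w(a) = √(-2 + 4) = √2)
u(p) = p²/2
-806*(u(w(-1)) + (12 - 1*1)*(-44)) = -806*((√2)²/2 + (12 - 1*1)*(-44)) = -806*((½)*2 + (12 - 1)*(-44)) = -806*(1 + 11*(-44)) = -806*(1 - 484) = -806*(-483) = 389298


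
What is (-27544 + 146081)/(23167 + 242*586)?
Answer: 118537/164979 ≈ 0.71850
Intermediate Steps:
(-27544 + 146081)/(23167 + 242*586) = 118537/(23167 + 141812) = 118537/164979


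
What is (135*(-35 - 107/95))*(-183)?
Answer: 16957512/19 ≈ 8.9250e+5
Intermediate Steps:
(135*(-35 - 107/95))*(-183) = (135*(-3432/95))*(-183) = -92664/19*(-183) = 16957512/19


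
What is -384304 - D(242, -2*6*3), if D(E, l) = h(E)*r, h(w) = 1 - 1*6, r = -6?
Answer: -384334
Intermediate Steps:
h(w) = -5 (h(w) = 1 - 6 = -5)
D(E, l) = 30 (D(E, l) = -5*(-6) = 30)
-384304 - D(242, -2*6*3) = -384304 - 1*30 = -384304 - 30 = -384334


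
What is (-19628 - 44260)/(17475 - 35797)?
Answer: 31944/9161 ≈ 3.4870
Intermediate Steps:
(-19628 - 44260)/(17475 - 35797) = -63888/(-18322) = -63888*(-1/18322) = 31944/9161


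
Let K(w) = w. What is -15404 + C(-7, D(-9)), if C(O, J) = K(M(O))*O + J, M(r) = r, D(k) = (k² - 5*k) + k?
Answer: -15238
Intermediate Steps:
D(k) = k² - 4*k
C(O, J) = J + O² (C(O, J) = O*O + J = O² + J = J + O²)
-15404 + C(-7, D(-9)) = -15404 + (-9*(-4 - 9) + (-7)²) = -15404 + (-9*(-13) + 49) = -15404 + (117 + 49) = -15404 + 166 = -15238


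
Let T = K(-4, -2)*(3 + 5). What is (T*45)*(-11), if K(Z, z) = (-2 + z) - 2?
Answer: 23760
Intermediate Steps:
K(Z, z) = -4 + z
T = -48 (T = (-4 - 2)*(3 + 5) = -6*8 = -48)
(T*45)*(-11) = -48*45*(-11) = -2160*(-11) = 23760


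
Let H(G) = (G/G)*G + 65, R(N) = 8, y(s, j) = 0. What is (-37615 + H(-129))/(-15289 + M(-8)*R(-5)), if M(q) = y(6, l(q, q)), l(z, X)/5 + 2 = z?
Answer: 37679/15289 ≈ 2.4645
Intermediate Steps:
l(z, X) = -10 + 5*z
M(q) = 0
H(G) = 65 + G (H(G) = 1*G + 65 = G + 65 = 65 + G)
(-37615 + H(-129))/(-15289 + M(-8)*R(-5)) = (-37615 + (65 - 129))/(-15289 + 0*8) = (-37615 - 64)/(-15289 + 0) = -37679/(-15289) = -37679*(-1/15289) = 37679/15289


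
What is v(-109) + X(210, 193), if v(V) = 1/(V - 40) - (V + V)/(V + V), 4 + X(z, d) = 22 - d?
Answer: -26225/149 ≈ -176.01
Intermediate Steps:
X(z, d) = 18 - d (X(z, d) = -4 + (22 - d) = 18 - d)
v(V) = -1 + 1/(-40 + V) (v(V) = 1/(-40 + V) - 2*V/(2*V) = 1/(-40 + V) - 2*V*1/(2*V) = 1/(-40 + V) - 1*1 = 1/(-40 + V) - 1 = -1 + 1/(-40 + V))
v(-109) + X(210, 193) = (41 - 1*(-109))/(-40 - 109) + (18 - 1*193) = (41 + 109)/(-149) + (18 - 193) = -1/149*150 - 175 = -150/149 - 175 = -26225/149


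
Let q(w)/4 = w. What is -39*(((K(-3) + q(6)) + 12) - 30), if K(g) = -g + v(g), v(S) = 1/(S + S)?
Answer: -689/2 ≈ -344.50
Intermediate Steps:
q(w) = 4*w
v(S) = 1/(2*S)
K(g) = 1/(2*g) - g (K(g) = -g + 1/(2*g) = 1/(2*g) - g)
-39*(((K(-3) + q(6)) + 12) - 30) = -39*(((((1/2)/(-3) - 1*(-3)) + 4*6) + 12) - 30) = -39*(((((1/2)*(-1/3) + 3) + 24) + 12) - 30) = -39*((((-1/6 + 3) + 24) + 12) - 30) = -39*(((17/6 + 24) + 12) - 30) = -39*((161/6 + 12) - 30) = -39*(233/6 - 30) = -39*53/6 = -689/2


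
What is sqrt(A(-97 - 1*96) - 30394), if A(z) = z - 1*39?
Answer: I*sqrt(30626) ≈ 175.0*I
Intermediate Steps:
A(z) = -39 + z (A(z) = z - 39 = -39 + z)
sqrt(A(-97 - 1*96) - 30394) = sqrt((-39 + (-97 - 1*96)) - 30394) = sqrt((-39 + (-97 - 96)) - 30394) = sqrt((-39 - 193) - 30394) = sqrt(-232 - 30394) = sqrt(-30626) = I*sqrt(30626)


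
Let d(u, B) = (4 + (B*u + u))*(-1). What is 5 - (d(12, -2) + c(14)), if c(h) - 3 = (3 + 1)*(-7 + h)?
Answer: -34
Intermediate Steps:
c(h) = -25 + 4*h (c(h) = 3 + (3 + 1)*(-7 + h) = 3 + 4*(-7 + h) = 3 + (-28 + 4*h) = -25 + 4*h)
d(u, B) = -4 - u - B*u (d(u, B) = (4 + (u + B*u))*(-1) = (4 + u + B*u)*(-1) = -4 - u - B*u)
5 - (d(12, -2) + c(14)) = 5 - ((-4 - 1*12 - 1*(-2)*12) + (-25 + 4*14)) = 5 - ((-4 - 12 + 24) + (-25 + 56)) = 5 - (8 + 31) = 5 - 1*39 = 5 - 39 = -34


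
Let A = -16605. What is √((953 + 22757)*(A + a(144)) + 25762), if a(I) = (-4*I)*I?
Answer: 2*I*√590070257 ≈ 48583.0*I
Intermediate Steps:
a(I) = -4*I²
√((953 + 22757)*(A + a(144)) + 25762) = √((953 + 22757)*(-16605 - 4*144²) + 25762) = √(23710*(-16605 - 4*20736) + 25762) = √(23710*(-16605 - 82944) + 25762) = √(23710*(-99549) + 25762) = √(-2360306790 + 25762) = √(-2360281028) = 2*I*√590070257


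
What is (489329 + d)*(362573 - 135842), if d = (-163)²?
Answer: 116970069438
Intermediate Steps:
d = 26569
(489329 + d)*(362573 - 135842) = (489329 + 26569)*(362573 - 135842) = 515898*226731 = 116970069438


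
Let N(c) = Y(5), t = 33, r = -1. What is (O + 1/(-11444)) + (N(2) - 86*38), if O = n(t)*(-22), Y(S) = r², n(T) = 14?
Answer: -40912301/11444 ≈ -3575.0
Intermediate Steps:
Y(S) = 1 (Y(S) = (-1)² = 1)
N(c) = 1
O = -308 (O = 14*(-22) = -308)
(O + 1/(-11444)) + (N(2) - 86*38) = (-308 + 1/(-11444)) + (1 - 86*38) = (-308 - 1/11444) + (1 - 3268) = -3524753/11444 - 3267 = -40912301/11444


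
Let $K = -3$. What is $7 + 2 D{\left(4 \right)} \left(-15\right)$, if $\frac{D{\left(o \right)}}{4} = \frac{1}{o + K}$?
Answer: $-113$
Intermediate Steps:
$D{\left(o \right)} = \frac{4}{-3 + o}$ ($D{\left(o \right)} = \frac{4}{o - 3} = \frac{4}{-3 + o}$)
$7 + 2 D{\left(4 \right)} \left(-15\right) = 7 + 2 \frac{4}{-3 + 4} \left(-15\right) = 7 + 2 \cdot \frac{4}{1} \left(-15\right) = 7 + 2 \cdot 4 \cdot 1 \left(-15\right) = 7 + 2 \cdot 4 \left(-15\right) = 7 + 8 \left(-15\right) = 7 - 120 = -113$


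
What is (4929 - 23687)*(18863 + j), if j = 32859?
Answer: -970201276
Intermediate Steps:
(4929 - 23687)*(18863 + j) = (4929 - 23687)*(18863 + 32859) = -18758*51722 = -970201276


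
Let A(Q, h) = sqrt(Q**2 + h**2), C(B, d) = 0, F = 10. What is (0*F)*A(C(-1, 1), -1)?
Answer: 0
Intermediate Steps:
(0*F)*A(C(-1, 1), -1) = (0*10)*sqrt(0**2 + (-1)**2) = 0*sqrt(0 + 1) = 0*sqrt(1) = 0*1 = 0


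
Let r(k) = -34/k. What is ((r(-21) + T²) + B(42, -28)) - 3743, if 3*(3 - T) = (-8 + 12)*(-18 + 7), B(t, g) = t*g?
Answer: -290132/63 ≈ -4605.3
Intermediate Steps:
B(t, g) = g*t
T = 53/3 (T = 3 - (-8 + 12)*(-18 + 7)/3 = 3 - 4*(-11)/3 = 3 - ⅓*(-44) = 3 + 44/3 = 53/3 ≈ 17.667)
((r(-21) + T²) + B(42, -28)) - 3743 = ((-34/(-21) + (53/3)²) - 28*42) - 3743 = ((-34*(-1/21) + 2809/9) - 1176) - 3743 = ((34/21 + 2809/9) - 1176) - 3743 = (19765/63 - 1176) - 3743 = -54323/63 - 3743 = -290132/63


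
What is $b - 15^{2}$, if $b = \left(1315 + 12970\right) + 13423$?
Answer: $27483$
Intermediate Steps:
$b = 27708$ ($b = 14285 + 13423 = 27708$)
$b - 15^{2} = 27708 - 15^{2} = 27708 - 225 = 27483$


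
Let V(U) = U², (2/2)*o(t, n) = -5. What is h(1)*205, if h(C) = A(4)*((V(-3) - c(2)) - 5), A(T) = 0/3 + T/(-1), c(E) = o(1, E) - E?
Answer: -9020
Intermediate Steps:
o(t, n) = -5
c(E) = -5 - E
A(T) = -T (A(T) = 0*(⅓) + T*(-1) = 0 - T = -T)
h(C) = -44 (h(C) = (-1*4)*(((-3)² - (-5 - 1*2)) - 5) = -4*((9 - (-5 - 2)) - 5) = -4*((9 - 1*(-7)) - 5) = -4*((9 + 7) - 5) = -4*(16 - 5) = -4*11 = -44)
h(1)*205 = -44*205 = -9020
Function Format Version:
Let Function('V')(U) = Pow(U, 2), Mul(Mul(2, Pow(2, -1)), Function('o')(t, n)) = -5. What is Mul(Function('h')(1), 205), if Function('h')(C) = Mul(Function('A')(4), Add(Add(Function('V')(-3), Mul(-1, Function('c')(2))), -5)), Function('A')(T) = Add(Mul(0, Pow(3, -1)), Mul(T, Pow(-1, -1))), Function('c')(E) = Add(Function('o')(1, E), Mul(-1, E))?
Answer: -9020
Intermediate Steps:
Function('o')(t, n) = -5
Function('c')(E) = Add(-5, Mul(-1, E))
Function('A')(T) = Mul(-1, T) (Function('A')(T) = Add(Mul(0, Rational(1, 3)), Mul(T, -1)) = Add(0, Mul(-1, T)) = Mul(-1, T))
Function('h')(C) = -44 (Function('h')(C) = Mul(Mul(-1, 4), Add(Add(Pow(-3, 2), Mul(-1, Add(-5, Mul(-1, 2)))), -5)) = Mul(-4, Add(Add(9, Mul(-1, Add(-5, -2))), -5)) = Mul(-4, Add(Add(9, Mul(-1, -7)), -5)) = Mul(-4, Add(Add(9, 7), -5)) = Mul(-4, Add(16, -5)) = Mul(-4, 11) = -44)
Mul(Function('h')(1), 205) = Mul(-44, 205) = -9020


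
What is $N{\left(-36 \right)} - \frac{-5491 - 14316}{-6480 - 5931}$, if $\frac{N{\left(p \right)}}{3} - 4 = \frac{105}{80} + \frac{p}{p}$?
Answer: $\frac{3443621}{198576} \approx 17.342$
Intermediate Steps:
$N{\left(p \right)} = \frac{303}{16}$ ($N{\left(p \right)} = 12 + 3 \left(\frac{105}{80} + \frac{p}{p}\right) = 12 + 3 \left(105 \cdot \frac{1}{80} + 1\right) = 12 + 3 \left(\frac{21}{16} + 1\right) = 12 + 3 \cdot \frac{37}{16} = 12 + \frac{111}{16} = \frac{303}{16}$)
$N{\left(-36 \right)} - \frac{-5491 - 14316}{-6480 - 5931} = \frac{303}{16} - \frac{-5491 - 14316}{-6480 - 5931} = \frac{303}{16} - - \frac{19807}{-12411} = \frac{303}{16} - \left(-19807\right) \left(- \frac{1}{12411}\right) = \frac{303}{16} - \frac{19807}{12411} = \frac{3443621}{198576}$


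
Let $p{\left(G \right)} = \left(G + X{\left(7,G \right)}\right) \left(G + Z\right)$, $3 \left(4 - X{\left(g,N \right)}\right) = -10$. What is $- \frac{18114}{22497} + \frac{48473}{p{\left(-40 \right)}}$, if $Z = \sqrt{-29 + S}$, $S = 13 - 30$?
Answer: $\frac{10661476384}{302412173} + \frac{145419 i \sqrt{46}}{161308} \approx 35.255 + 6.1143 i$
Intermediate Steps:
$S = -17$ ($S = 13 - 30 = -17$)
$X{\left(g,N \right)} = \frac{22}{3}$ ($X{\left(g,N \right)} = 4 - - \frac{10}{3} = 4 + \frac{10}{3} = \frac{22}{3}$)
$Z = i \sqrt{46}$ ($Z = \sqrt{-29 - 17} = \sqrt{-46} = i \sqrt{46} \approx 6.7823 i$)
$p{\left(G \right)} = \left(\frac{22}{3} + G\right) \left(G + i \sqrt{46}\right)$ ($p{\left(G \right)} = \left(G + \frac{22}{3}\right) \left(G + i \sqrt{46}\right) = \left(\frac{22}{3} + G\right) \left(G + i \sqrt{46}\right)$)
$- \frac{18114}{22497} + \frac{48473}{p{\left(-40 \right)}} = - \frac{18114}{22497} + \frac{48473}{\left(-40\right)^{2} + \frac{22}{3} \left(-40\right) + \frac{22 i \sqrt{46}}{3} + i \left(-40\right) \sqrt{46}} = \left(-18114\right) \frac{1}{22497} + \frac{48473}{1600 - \frac{880}{3} + \frac{22 i \sqrt{46}}{3} - 40 i \sqrt{46}} = - \frac{6038}{7499} + \frac{48473}{\frac{3920}{3} - \frac{98 i \sqrt{46}}{3}}$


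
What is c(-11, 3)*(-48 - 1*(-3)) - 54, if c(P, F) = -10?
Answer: 396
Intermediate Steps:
c(-11, 3)*(-48 - 1*(-3)) - 54 = -10*(-48 - 1*(-3)) - 54 = -10*(-48 + 3) - 54 = -10*(-45) - 54 = 450 - 54 = 396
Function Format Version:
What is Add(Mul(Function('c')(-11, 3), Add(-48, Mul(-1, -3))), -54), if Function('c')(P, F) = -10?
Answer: 396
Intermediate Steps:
Add(Mul(Function('c')(-11, 3), Add(-48, Mul(-1, -3))), -54) = Add(Mul(-10, Add(-48, Mul(-1, -3))), -54) = Add(Mul(-10, Add(-48, 3)), -54) = Add(Mul(-10, -45), -54) = Add(450, -54) = 396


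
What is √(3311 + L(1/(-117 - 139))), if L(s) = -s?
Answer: √847617/16 ≈ 57.541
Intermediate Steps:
√(3311 + L(1/(-117 - 139))) = √(3311 - 1/(-117 - 139)) = √(3311 - 1/(-256)) = √(3311 - 1*(-1/256)) = √(3311 + 1/256) = √(847617/256) = √847617/16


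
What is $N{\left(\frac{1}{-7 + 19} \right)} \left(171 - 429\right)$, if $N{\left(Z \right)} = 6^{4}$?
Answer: $-334368$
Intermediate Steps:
$N{\left(Z \right)} = 1296$
$N{\left(\frac{1}{-7 + 19} \right)} \left(171 - 429\right) = 1296 \left(171 - 429\right) = 1296 \left(-258\right) = -334368$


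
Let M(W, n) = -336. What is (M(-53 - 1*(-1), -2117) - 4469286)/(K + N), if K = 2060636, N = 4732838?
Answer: -2234811/3396737 ≈ -0.65793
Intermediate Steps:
(M(-53 - 1*(-1), -2117) - 4469286)/(K + N) = (-336 - 4469286)/(2060636 + 4732838) = -4469622/6793474 = -4469622*1/6793474 = -2234811/3396737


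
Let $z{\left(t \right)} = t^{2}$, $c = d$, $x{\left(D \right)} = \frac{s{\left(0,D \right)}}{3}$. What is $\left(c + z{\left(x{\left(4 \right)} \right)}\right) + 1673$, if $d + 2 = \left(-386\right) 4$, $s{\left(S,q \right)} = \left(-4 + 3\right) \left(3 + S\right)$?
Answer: $128$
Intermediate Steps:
$s{\left(S,q \right)} = -3 - S$ ($s{\left(S,q \right)} = - (3 + S) = -3 - S$)
$x{\left(D \right)} = -1$ ($x{\left(D \right)} = \frac{-3 - 0}{3} = \left(-3 + 0\right) \frac{1}{3} = \left(-3\right) \frac{1}{3} = -1$)
$d = -1546$ ($d = -2 - 1544 = -1546$)
$c = -1546$
$\left(c + z{\left(x{\left(4 \right)} \right)}\right) + 1673 = \left(-1546 + \left(-1\right)^{2}\right) + 1673 = \left(-1546 + 1\right) + 1673 = -1545 + 1673 = 128$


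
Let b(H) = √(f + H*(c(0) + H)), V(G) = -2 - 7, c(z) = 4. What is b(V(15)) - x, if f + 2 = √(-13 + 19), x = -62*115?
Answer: 7130 + √(43 + √6) ≈ 7136.7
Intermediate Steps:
x = -7130
f = -2 + √6 (f = -2 + √(-13 + 19) = -2 + √6 ≈ 0.44949)
V(G) = -9
b(H) = √(-2 + √6 + H*(4 + H)) (b(H) = √((-2 + √6) + H*(4 + H)) = √(-2 + √6 + H*(4 + H)))
b(V(15)) - x = √(-2 + √6 + (-9)² + 4*(-9)) - 1*(-7130) = √(-2 + √6 + 81 - 36) + 7130 = √(43 + √6) + 7130 = 7130 + √(43 + √6)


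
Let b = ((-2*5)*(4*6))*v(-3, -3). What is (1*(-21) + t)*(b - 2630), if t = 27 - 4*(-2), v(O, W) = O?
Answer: -26740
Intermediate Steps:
b = 720 (b = ((-2*5)*(4*6))*(-3) = -10*24*(-3) = -240*(-3) = 720)
t = 35 (t = 27 + 8 = 35)
(1*(-21) + t)*(b - 2630) = (1*(-21) + 35)*(720 - 2630) = (-21 + 35)*(-1910) = 14*(-1910) = -26740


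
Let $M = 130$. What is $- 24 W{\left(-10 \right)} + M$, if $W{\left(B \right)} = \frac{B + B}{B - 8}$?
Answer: $\frac{310}{3} \approx 103.33$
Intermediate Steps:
$W{\left(B \right)} = \frac{2 B}{-8 + B}$
$- 24 W{\left(-10 \right)} + M = - 24 \cdot 2 \left(-10\right) \frac{1}{-8 - 10} + 130 = - 24 \cdot 2 \left(-10\right) \frac{1}{-18} + 130 = - 24 \cdot 2 \left(-10\right) \left(- \frac{1}{18}\right) + 130 = \left(-24\right) \frac{10}{9} + 130 = - \frac{80}{3} + 130 = \frac{310}{3}$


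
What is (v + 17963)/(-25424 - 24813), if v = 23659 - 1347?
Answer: -40275/50237 ≈ -0.80170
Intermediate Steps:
v = 22312
(v + 17963)/(-25424 - 24813) = (22312 + 17963)/(-25424 - 24813) = 40275/(-50237) = 40275*(-1/50237) = -40275/50237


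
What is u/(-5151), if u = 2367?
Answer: -789/1717 ≈ -0.45952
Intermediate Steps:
u/(-5151) = 2367/(-5151) = 2367*(-1/5151) = -789/1717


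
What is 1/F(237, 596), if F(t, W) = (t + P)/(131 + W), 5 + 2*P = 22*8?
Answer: 1454/645 ≈ 2.2543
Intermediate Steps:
P = 171/2 (P = -5/2 + (22*8)/2 = -5/2 + (1/2)*176 = -5/2 + 88 = 171/2 ≈ 85.500)
F(t, W) = (171/2 + t)/(131 + W) (F(t, W) = (t + 171/2)/(131 + W) = (171/2 + t)/(131 + W))
1/F(237, 596) = 1/((171/2 + 237)/(131 + 596)) = 1/((645/2)/727) = 1/((1/727)*(645/2)) = 1/(645/1454) = 1454/645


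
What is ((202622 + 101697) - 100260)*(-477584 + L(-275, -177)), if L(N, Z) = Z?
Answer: -97491431899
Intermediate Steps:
((202622 + 101697) - 100260)*(-477584 + L(-275, -177)) = ((202622 + 101697) - 100260)*(-477584 - 177) = (304319 - 100260)*(-477761) = 204059*(-477761) = -97491431899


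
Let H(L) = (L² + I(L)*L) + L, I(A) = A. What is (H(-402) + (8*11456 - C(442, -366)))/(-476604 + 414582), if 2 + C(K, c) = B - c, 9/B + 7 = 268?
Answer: -12008609/1798638 ≈ -6.6765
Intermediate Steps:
B = 1/29 (B = 9/(-7 + 268) = 9/261 = 9*(1/261) = 1/29 ≈ 0.034483)
C(K, c) = -57/29 - c (C(K, c) = -2 + (1/29 - c) = -57/29 - c)
H(L) = L + 2*L² (H(L) = (L² + L*L) + L = (L² + L²) + L = 2*L² + L = L + 2*L²)
(H(-402) + (8*11456 - C(442, -366)))/(-476604 + 414582) = (-402*(1 + 2*(-402)) + (8*11456 - (-57/29 - 1*(-366))))/(-476604 + 414582) = (-402*(1 - 804) + (91648 - (-57/29 + 366)))/(-62022) = (-402*(-803) + (91648 - 1*10557/29))*(-1/62022) = (322806 + (91648 - 10557/29))*(-1/62022) = (322806 + 2647235/29)*(-1/62022) = (12008609/29)*(-1/62022) = -12008609/1798638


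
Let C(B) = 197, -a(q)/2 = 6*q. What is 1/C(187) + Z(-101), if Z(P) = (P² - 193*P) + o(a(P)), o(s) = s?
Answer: 6088483/197 ≈ 30906.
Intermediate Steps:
a(q) = -12*q
Z(P) = P² - 205*P (Z(P) = (P² - 193*P) - 12*P = P² - 205*P)
1/C(187) + Z(-101) = 1/197 - 101*(-205 - 101) = 1/197 - 101*(-306) = 1/197 + 30906 = 6088483/197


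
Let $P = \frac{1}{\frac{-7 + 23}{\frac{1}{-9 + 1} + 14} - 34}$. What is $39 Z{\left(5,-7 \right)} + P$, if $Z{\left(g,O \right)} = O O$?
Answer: $\frac{6967395}{3646} \approx 1911.0$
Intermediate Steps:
$Z{\left(g,O \right)} = O^{2}$
$P = - \frac{111}{3646}$ ($P = \frac{1}{\frac{16}{\frac{1}{-8} + 14} - 34} = \frac{1}{\frac{16}{- \frac{1}{8} + 14} - 34} = \frac{1}{\frac{16}{\frac{111}{8}} - 34} = \frac{1}{16 \cdot \frac{8}{111} - 34} = \frac{1}{\frac{128}{111} - 34} = \frac{1}{- \frac{3646}{111}} = - \frac{111}{3646} \approx -0.030444$)
$39 Z{\left(5,-7 \right)} + P = 39 \left(-7\right)^{2} - \frac{111}{3646} = 39 \cdot 49 - \frac{111}{3646} = 1911 - \frac{111}{3646} = \frac{6967395}{3646}$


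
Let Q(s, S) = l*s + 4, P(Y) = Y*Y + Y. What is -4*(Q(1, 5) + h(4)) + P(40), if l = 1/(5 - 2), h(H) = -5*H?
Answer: 5108/3 ≈ 1702.7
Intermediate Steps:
l = ⅓ (l = 1/3 = ⅓ ≈ 0.33333)
P(Y) = Y + Y² (P(Y) = Y² + Y = Y + Y²)
Q(s, S) = 4 + s/3 (Q(s, S) = s/3 + 4 = 4 + s/3)
-4*(Q(1, 5) + h(4)) + P(40) = -4*((4 + (⅓)*1) - 5*4) + 40*(1 + 40) = -4*((4 + ⅓) - 20) + 40*41 = -4*(13/3 - 20) + 1640 = -4*(-47/3) + 1640 = 188/3 + 1640 = 5108/3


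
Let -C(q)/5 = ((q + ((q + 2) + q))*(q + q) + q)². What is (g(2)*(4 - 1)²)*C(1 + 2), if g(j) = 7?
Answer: -1499715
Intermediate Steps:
C(q) = -5*(q + 2*q*(2 + 3*q))² (C(q) = -5*((q + ((q + 2) + q))*(q + q) + q)² = -5*((q + ((2 + q) + q))*(2*q) + q)² = -5*((q + (2 + 2*q))*(2*q) + q)² = -5*((2 + 3*q)*(2*q) + q)² = -5*(2*q*(2 + 3*q) + q)² = -5*(q + 2*q*(2 + 3*q))²)
(g(2)*(4 - 1)²)*C(1 + 2) = (7*(4 - 1)²)*(-5*(1 + 2)²*(5 + 6*(1 + 2))²) = (7*3²)*(-5*3²*(5 + 6*3)²) = (7*9)*(-5*9*(5 + 18)²) = 63*(-5*9*23²) = 63*(-5*9*529) = 63*(-23805) = -1499715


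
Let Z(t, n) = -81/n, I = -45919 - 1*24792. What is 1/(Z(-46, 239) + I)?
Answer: -239/16900010 ≈ -1.4142e-5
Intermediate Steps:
I = -70711 (I = -45919 - 24792 = -70711)
1/(Z(-46, 239) + I) = 1/(-81/239 - 70711) = 1/(-16900010/239) = -239/16900010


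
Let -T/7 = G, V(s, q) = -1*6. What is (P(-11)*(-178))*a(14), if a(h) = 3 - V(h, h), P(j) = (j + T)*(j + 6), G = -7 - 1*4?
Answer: 528660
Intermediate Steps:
G = -11 (G = -7 - 4 = -11)
V(s, q) = -6
T = 77 (T = -7*(-11) = 77)
P(j) = (6 + j)*(77 + j) (P(j) = (j + 77)*(j + 6) = (77 + j)*(6 + j) = (6 + j)*(77 + j))
a(h) = 9 (a(h) = 3 - 1*(-6) = 3 + 6 = 9)
(P(-11)*(-178))*a(14) = ((462 + (-11)² + 83*(-11))*(-178))*9 = ((462 + 121 - 913)*(-178))*9 = -330*(-178)*9 = 58740*9 = 528660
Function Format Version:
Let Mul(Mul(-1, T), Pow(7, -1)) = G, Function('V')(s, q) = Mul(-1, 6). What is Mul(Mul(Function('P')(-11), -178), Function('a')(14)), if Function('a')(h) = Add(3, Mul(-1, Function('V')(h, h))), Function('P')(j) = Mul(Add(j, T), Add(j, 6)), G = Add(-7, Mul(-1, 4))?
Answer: 528660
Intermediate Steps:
G = -11 (G = Add(-7, -4) = -11)
Function('V')(s, q) = -6
T = 77 (T = Mul(-7, -11) = 77)
Function('P')(j) = Mul(Add(6, j), Add(77, j)) (Function('P')(j) = Mul(Add(j, 77), Add(j, 6)) = Mul(Add(77, j), Add(6, j)) = Mul(Add(6, j), Add(77, j)))
Function('a')(h) = 9 (Function('a')(h) = Add(3, Mul(-1, -6)) = Add(3, 6) = 9)
Mul(Mul(Function('P')(-11), -178), Function('a')(14)) = Mul(Mul(Add(462, Pow(-11, 2), Mul(83, -11)), -178), 9) = Mul(Mul(Add(462, 121, -913), -178), 9) = Mul(Mul(-330, -178), 9) = Mul(58740, 9) = 528660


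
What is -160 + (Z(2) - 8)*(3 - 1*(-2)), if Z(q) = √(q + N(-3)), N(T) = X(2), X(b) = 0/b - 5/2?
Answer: -200 + 5*I*√2/2 ≈ -200.0 + 3.5355*I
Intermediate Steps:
X(b) = -5/2 (X(b) = 0 - 5*½ = 0 - 5/2 = -5/2)
N(T) = -5/2
Z(q) = √(-5/2 + q) (Z(q) = √(q - 5/2) = √(-5/2 + q))
-160 + (Z(2) - 8)*(3 - 1*(-2)) = -160 + (√(-10 + 4*2)/2 - 8)*(3 - 1*(-2)) = -160 + (√(-10 + 8)/2 - 8)*(3 + 2) = -160 + (√(-2)/2 - 8)*5 = -160 + ((I*√2)/2 - 8)*5 = -160 + (I*√2/2 - 8)*5 = -160 + (-8 + I*√2/2)*5 = -160 + (-40 + 5*I*√2/2) = -200 + 5*I*√2/2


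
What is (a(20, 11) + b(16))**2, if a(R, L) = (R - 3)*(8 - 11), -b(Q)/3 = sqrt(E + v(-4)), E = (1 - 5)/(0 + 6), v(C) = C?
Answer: (51 + I*sqrt(42))**2 ≈ 2559.0 + 661.04*I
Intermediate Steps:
E = -2/3 (E = -4/6 = -4*1/6 = -2/3 ≈ -0.66667)
b(Q) = -I*sqrt(42) (b(Q) = -3*sqrt(-2/3 - 4) = -I*sqrt(42))
a(R, L) = 9 - 3*R (a(R, L) = (-3 + R)*(-3) = 9 - 3*R)
(a(20, 11) + b(16))**2 = ((9 - 3*20) - I*sqrt(42))**2 = ((9 - 60) - I*sqrt(42))**2 = (-51 - I*sqrt(42))**2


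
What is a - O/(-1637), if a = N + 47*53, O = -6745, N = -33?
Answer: 4017001/1637 ≈ 2453.9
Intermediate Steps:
a = 2458 (a = -33 + 47*53 = -33 + 2491 = 2458)
a - O/(-1637) = 2458 - (-6745)/(-1637) = 2458 - (-6745)*(-1)/1637 = 2458 - 1*6745/1637 = 2458 - 6745/1637 = 4017001/1637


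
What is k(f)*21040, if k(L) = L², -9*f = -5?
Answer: 526000/81 ≈ 6493.8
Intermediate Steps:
f = 5/9 (f = -⅑*(-5) = 5/9 ≈ 0.55556)
k(f)*21040 = (5/9)²*21040 = (25/81)*21040 = 526000/81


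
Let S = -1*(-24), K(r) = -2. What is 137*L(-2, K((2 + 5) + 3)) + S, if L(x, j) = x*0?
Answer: 24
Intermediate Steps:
S = 24
L(x, j) = 0
137*L(-2, K((2 + 5) + 3)) + S = 137*0 + 24 = 0 + 24 = 24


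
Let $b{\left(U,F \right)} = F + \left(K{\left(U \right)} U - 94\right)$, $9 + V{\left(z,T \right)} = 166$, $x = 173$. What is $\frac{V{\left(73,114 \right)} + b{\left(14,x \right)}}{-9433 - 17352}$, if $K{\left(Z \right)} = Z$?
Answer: $- \frac{432}{26785} \approx -0.016128$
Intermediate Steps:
$V{\left(z,T \right)} = 157$ ($V{\left(z,T \right)} = -9 + 166 = 157$)
$b{\left(U,F \right)} = -94 + F + U^{2}$ ($b{\left(U,F \right)} = F + \left(U U - 94\right) = F + \left(U^{2} - 94\right) = F + \left(-94 + U^{2}\right) = -94 + F + U^{2}$)
$\frac{V{\left(73,114 \right)} + b{\left(14,x \right)}}{-9433 - 17352} = \frac{157 + \left(-94 + 173 + 14^{2}\right)}{-9433 - 17352} = \frac{157 + \left(-94 + 173 + 196\right)}{-26785} = \left(157 + 275\right) \left(- \frac{1}{26785}\right) = 432 \left(- \frac{1}{26785}\right) = - \frac{432}{26785}$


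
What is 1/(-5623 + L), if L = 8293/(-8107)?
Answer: -8107/45593954 ≈ -0.00017781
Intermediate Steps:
L = -8293/8107 (L = 8293*(-1/8107) = -8293/8107 ≈ -1.0229)
1/(-5623 + L) = 1/(-5623 - 8293/8107) = 1/(-45593954/8107) = -8107/45593954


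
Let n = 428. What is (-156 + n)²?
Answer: 73984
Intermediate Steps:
(-156 + n)² = (-156 + 428)² = 272² = 73984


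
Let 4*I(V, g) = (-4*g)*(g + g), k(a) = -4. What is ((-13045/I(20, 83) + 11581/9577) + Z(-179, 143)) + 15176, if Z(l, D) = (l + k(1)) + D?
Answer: 1997508544199/131951906 ≈ 15138.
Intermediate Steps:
I(V, g) = -2*g² (I(V, g) = ((-4*g)*(g + g))/4 = ((-4*g)*(2*g))/4 = (-8*g²)/4 = -2*g²)
Z(l, D) = -4 + D + l (Z(l, D) = (l - 4) + D = (-4 + l) + D = -4 + D + l)
((-13045/I(20, 83) + 11581/9577) + Z(-179, 143)) + 15176 = ((-13045/((-2*83²)) + 11581/9577) + (-4 + 143 - 179)) + 15176 = ((-13045/((-2*6889)) + 11581*(1/9577)) - 40) + 15176 = ((-13045/(-13778) + 11581/9577) - 40) + 15176 = ((-13045*(-1/13778) + 11581/9577) - 40) + 15176 = ((13045/13778 + 11581/9577) - 40) + 15176 = (284494983/131951906 - 40) + 15176 = -4993581257/131951906 + 15176 = 1997508544199/131951906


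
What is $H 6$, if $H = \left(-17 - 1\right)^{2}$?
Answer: $1944$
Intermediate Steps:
$H = 324$ ($H = \left(-18\right)^{2} = 324$)
$H 6 = 324 \cdot 6 = 1944$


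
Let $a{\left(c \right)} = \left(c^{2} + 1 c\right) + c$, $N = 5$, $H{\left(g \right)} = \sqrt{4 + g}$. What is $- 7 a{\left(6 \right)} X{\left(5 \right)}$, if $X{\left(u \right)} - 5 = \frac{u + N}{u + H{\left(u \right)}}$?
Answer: $-2100$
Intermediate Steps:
$a{\left(c \right)} = c^{2} + 2 c$ ($a{\left(c \right)} = \left(c^{2} + c\right) + c = \left(c + c^{2}\right) + c = c^{2} + 2 c$)
$X{\left(u \right)} = 5 + \frac{5 + u}{u + \sqrt{4 + u}}$ ($X{\left(u \right)} = 5 + \frac{u + 5}{u + \sqrt{4 + u}} = 5 + \frac{5 + u}{u + \sqrt{4 + u}}$)
$- 7 a{\left(6 \right)} X{\left(5 \right)} = - 7 \cdot 6 \left(2 + 6\right) \frac{5 + 5 \sqrt{4 + 5} + 6 \cdot 5}{5 + \sqrt{4 + 5}} = - 7 \cdot 6 \cdot 8 \frac{5 + 5 \sqrt{9} + 30}{5 + \sqrt{9}} = \left(-7\right) 48 \frac{5 + 5 \cdot 3 + 30}{5 + 3} = - 336 \frac{5 + 15 + 30}{8} = - 336 \cdot \frac{1}{8} \cdot 50 = \left(-336\right) \frac{25}{4} = -2100$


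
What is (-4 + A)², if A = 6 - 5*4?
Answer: 324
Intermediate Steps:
A = -14 (A = 6 - 20 = -14)
(-4 + A)² = (-4 - 14)² = (-18)² = 324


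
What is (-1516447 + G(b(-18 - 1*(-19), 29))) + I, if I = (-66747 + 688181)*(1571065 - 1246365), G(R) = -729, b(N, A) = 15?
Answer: 201778102624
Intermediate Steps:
I = 201779619800 (I = 621434*324700 = 201779619800)
(-1516447 + G(b(-18 - 1*(-19), 29))) + I = (-1516447 - 729) + 201779619800 = -1517176 + 201779619800 = 201778102624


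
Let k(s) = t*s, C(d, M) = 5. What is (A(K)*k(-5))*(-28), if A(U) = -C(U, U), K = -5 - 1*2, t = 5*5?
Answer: -17500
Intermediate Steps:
t = 25
k(s) = 25*s
K = -7 (K = -5 - 2 = -7)
A(U) = -5 (A(U) = -1*5 = -5)
(A(K)*k(-5))*(-28) = -125*(-5)*(-28) = -5*(-125)*(-28) = 625*(-28) = -17500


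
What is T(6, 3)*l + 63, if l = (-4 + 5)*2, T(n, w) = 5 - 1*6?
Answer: 61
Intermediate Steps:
T(n, w) = -1 (T(n, w) = 5 - 6 = -1)
l = 2 (l = 1*2 = 2)
T(6, 3)*l + 63 = -1*2 + 63 = -2 + 63 = 61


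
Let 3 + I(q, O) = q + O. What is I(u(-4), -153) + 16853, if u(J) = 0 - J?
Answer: 16701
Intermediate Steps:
u(J) = -J
I(q, O) = -3 + O + q (I(q, O) = -3 + (q + O) = -3 + (O + q) = -3 + O + q)
I(u(-4), -153) + 16853 = (-3 - 153 - 1*(-4)) + 16853 = (-3 - 153 + 4) + 16853 = -152 + 16853 = 16701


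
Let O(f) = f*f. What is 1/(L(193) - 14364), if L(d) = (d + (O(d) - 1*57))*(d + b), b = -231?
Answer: -1/1434994 ≈ -6.9687e-7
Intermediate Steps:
O(f) = f**2
L(d) = (-231 + d)*(-57 + d + d**2) (L(d) = (d + (d**2 - 1*57))*(d - 231) = (d + (d**2 - 57))*(-231 + d) = (d + (-57 + d**2))*(-231 + d) = (-57 + d + d**2)*(-231 + d) = (-231 + d)*(-57 + d + d**2))
1/(L(193) - 14364) = 1/((13167 + 193**3 - 288*193 - 230*193**2) - 14364) = 1/((13167 + 7189057 - 55584 - 230*37249) - 14364) = 1/((13167 + 7189057 - 55584 - 8567270) - 14364) = 1/(-1420630 - 14364) = 1/(-1434994) = -1/1434994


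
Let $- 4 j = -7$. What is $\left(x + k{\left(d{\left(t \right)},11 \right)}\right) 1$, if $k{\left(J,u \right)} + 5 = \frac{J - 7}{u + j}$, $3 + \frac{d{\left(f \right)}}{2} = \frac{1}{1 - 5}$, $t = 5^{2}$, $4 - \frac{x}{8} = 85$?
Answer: $- \frac{11119}{17} \approx -654.06$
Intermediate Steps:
$j = \frac{7}{4}$ ($j = \left(- \frac{1}{4}\right) \left(-7\right) = \frac{7}{4} \approx 1.75$)
$x = -648$ ($x = 32 - 680 = -648$)
$t = 25$
$d{\left(f \right)} = - \frac{13}{2}$ ($d{\left(f \right)} = -6 + \frac{2}{1 - 5} = -6 + \frac{2}{-4} = -6 + 2 \left(- \frac{1}{4}\right) = -6 - \frac{1}{2} = - \frac{13}{2}$)
$k{\left(J,u \right)} = -5 + \frac{-7 + J}{\frac{7}{4} + u}$ ($k{\left(J,u \right)} = -5 + \frac{J - 7}{u + \frac{7}{4}} = -5 + \frac{-7 + J}{\frac{7}{4} + u}$)
$\left(x + k{\left(d{\left(t \right)},11 \right)}\right) 1 = \left(-648 + \frac{-63 - 220 + 4 \left(- \frac{13}{2}\right)}{7 + 4 \cdot 11}\right) 1 = \left(-648 + \frac{-63 - 220 - 26}{7 + 44}\right) 1 = \left(-648 + \frac{1}{51} \left(-309\right)\right) 1 = \left(-648 - \frac{103}{17}\right) 1 = \left(- \frac{11119}{17}\right) 1 = - \frac{11119}{17}$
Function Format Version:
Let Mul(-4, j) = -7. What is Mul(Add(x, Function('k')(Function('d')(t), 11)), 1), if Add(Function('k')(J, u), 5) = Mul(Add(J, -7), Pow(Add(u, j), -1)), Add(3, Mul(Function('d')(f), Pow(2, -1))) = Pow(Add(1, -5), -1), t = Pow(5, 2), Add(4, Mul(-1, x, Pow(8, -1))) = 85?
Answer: Rational(-11119, 17) ≈ -654.06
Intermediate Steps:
j = Rational(7, 4) (j = Mul(Rational(-1, 4), -7) = Rational(7, 4) ≈ 1.7500)
x = -648 (x = Add(32, Mul(-8, 85)) = Add(32, -680) = -648)
t = 25
Function('d')(f) = Rational(-13, 2) (Function('d')(f) = Add(-6, Mul(2, Pow(Add(1, -5), -1))) = Add(-6, Mul(2, Pow(-4, -1))) = Add(-6, Mul(2, Rational(-1, 4))) = Add(-6, Rational(-1, 2)) = Rational(-13, 2))
Function('k')(J, u) = Add(-5, Mul(Pow(Add(Rational(7, 4), u), -1), Add(-7, J))) (Function('k')(J, u) = Add(-5, Mul(Add(J, -7), Pow(Add(u, Rational(7, 4)), -1))) = Add(-5, Mul(Add(-7, J), Pow(Add(Rational(7, 4), u), -1))) = Add(-5, Mul(Pow(Add(Rational(7, 4), u), -1), Add(-7, J))))
Mul(Add(x, Function('k')(Function('d')(t), 11)), 1) = Mul(Add(-648, Mul(Pow(Add(7, Mul(4, 11)), -1), Add(-63, Mul(-20, 11), Mul(4, Rational(-13, 2))))), 1) = Mul(Add(-648, Mul(Pow(Add(7, 44), -1), Add(-63, -220, -26))), 1) = Mul(Add(-648, Mul(Pow(51, -1), -309)), 1) = Mul(Add(-648, Mul(Rational(1, 51), -309)), 1) = Mul(Add(-648, Rational(-103, 17)), 1) = Mul(Rational(-11119, 17), 1) = Rational(-11119, 17)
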